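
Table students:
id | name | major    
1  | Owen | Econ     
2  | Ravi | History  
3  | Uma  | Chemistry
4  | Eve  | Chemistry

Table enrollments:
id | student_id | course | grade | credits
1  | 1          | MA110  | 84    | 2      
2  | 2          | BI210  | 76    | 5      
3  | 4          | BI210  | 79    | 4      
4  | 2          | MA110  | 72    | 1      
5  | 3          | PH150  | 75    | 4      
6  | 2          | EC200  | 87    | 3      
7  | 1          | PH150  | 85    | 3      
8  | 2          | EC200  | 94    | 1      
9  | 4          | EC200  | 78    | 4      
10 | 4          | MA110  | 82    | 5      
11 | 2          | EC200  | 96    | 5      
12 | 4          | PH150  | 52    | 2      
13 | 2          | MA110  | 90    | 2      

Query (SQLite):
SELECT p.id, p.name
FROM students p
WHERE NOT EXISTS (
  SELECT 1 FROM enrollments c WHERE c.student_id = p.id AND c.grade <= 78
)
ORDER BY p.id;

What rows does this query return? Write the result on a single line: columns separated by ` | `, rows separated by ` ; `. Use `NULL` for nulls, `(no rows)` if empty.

1 | Owen

For each students row, check whether any enrollments with matching student_id has grade <= 78.
Keep rows where that is false.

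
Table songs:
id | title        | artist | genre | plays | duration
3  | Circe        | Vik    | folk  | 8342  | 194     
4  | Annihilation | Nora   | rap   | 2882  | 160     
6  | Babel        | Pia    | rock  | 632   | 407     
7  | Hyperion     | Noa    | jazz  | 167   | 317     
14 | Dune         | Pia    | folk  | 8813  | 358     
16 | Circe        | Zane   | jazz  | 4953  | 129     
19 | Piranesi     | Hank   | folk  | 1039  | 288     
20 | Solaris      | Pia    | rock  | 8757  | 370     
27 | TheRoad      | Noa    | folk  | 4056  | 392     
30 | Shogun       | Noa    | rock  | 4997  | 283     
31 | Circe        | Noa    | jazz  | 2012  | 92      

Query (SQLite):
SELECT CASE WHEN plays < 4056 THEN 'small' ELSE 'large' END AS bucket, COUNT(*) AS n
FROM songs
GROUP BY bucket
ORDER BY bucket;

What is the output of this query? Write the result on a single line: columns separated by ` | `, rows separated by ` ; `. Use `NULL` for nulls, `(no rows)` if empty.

Bucket rows by plays < 4056 → 'small' else 'large'; count each bucket.

large | 6 ; small | 5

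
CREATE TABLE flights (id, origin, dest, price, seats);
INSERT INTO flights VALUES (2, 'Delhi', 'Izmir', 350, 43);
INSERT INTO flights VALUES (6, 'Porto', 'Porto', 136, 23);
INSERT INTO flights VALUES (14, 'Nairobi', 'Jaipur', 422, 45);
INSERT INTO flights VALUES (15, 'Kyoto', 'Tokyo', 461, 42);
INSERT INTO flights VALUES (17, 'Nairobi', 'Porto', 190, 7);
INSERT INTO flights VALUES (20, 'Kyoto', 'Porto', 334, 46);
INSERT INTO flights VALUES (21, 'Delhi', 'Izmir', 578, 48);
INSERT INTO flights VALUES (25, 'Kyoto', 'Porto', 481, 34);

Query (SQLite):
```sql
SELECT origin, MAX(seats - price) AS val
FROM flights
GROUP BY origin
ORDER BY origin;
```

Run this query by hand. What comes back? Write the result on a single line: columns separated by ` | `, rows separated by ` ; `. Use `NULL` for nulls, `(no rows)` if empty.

For each row compute seats - price.
Group by origin; take MAX of the expression per group.
  Delhi: ids {2, 21} → MAX(seats - price)=-307
  Kyoto: ids {15, 20, 25} → MAX(seats - price)=-288
  Nairobi: ids {14, 17} → MAX(seats - price)=-183
  Porto: ids {6} → MAX(seats - price)=-113

Delhi | -307 ; Kyoto | -288 ; Nairobi | -183 ; Porto | -113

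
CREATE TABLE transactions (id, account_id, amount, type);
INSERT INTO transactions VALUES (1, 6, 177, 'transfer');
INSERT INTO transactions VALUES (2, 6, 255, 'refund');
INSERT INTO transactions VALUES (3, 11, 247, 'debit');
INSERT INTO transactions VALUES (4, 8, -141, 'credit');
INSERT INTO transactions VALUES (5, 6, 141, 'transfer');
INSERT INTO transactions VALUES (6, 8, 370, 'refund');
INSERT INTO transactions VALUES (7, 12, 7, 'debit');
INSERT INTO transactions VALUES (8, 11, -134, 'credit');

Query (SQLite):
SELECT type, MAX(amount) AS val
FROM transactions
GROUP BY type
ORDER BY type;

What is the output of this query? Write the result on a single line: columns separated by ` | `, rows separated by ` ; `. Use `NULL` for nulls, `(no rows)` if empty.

Partition transactions by type; compute MAX(amount) within each group.
  credit: ids {4, 8} → MAX(amount)=-134
  debit: ids {3, 7} → MAX(amount)=247
  refund: ids {2, 6} → MAX(amount)=370
  transfer: ids {1, 5} → MAX(amount)=177

credit | -134 ; debit | 247 ; refund | 370 ; transfer | 177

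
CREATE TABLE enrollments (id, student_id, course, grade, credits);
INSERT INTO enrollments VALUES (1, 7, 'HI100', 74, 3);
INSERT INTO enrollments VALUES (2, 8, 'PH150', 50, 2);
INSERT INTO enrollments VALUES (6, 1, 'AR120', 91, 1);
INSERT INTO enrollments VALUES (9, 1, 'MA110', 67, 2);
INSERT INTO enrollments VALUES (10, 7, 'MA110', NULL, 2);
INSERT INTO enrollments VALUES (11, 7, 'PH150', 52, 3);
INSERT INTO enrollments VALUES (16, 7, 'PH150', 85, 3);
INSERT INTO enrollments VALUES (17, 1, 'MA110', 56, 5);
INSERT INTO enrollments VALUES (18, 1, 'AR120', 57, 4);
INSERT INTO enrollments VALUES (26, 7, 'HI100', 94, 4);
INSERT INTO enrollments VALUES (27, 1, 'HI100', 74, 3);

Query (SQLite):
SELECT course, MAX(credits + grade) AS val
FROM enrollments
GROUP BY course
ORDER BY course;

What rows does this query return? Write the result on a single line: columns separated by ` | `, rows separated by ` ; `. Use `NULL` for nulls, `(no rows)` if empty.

For each row compute credits + grade.
Group by course; take MAX of the expression per group.
  AR120: ids {6, 18} → MAX(credits + grade)=92
  HI100: ids {1, 26, 27} → MAX(credits + grade)=98
  MA110: ids {9, 10, 17} → MAX(credits + grade)=69
  PH150: ids {2, 11, 16} → MAX(credits + grade)=88

AR120 | 92 ; HI100 | 98 ; MA110 | 69 ; PH150 | 88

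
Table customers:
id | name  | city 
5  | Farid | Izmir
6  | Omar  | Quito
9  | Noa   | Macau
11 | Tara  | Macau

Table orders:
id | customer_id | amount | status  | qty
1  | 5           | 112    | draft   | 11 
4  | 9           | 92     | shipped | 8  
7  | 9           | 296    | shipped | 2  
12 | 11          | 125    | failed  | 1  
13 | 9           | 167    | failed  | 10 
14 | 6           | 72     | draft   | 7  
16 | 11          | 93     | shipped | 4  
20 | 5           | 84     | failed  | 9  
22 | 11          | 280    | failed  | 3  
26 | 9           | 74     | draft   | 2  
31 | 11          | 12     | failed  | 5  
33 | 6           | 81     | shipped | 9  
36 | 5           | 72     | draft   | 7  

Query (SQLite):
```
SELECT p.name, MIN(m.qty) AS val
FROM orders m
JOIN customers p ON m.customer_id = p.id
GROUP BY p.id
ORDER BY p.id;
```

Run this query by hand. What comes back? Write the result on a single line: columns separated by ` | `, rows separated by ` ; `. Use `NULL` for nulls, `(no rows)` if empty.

Farid | 7 ; Omar | 7 ; Noa | 2 ; Tara | 1

Join each orders row to its customers via customer_id.
Group joined rows by customers.id; compute MIN(m.qty) per group.
  5: ids {1, 20, 36} → MIN(m.qty)=7
  6: ids {14, 33} → MIN(m.qty)=7
  9: ids {4, 7, 13, 26} → MIN(m.qty)=2
  11: ids {12, 16, 22, 31} → MIN(m.qty)=1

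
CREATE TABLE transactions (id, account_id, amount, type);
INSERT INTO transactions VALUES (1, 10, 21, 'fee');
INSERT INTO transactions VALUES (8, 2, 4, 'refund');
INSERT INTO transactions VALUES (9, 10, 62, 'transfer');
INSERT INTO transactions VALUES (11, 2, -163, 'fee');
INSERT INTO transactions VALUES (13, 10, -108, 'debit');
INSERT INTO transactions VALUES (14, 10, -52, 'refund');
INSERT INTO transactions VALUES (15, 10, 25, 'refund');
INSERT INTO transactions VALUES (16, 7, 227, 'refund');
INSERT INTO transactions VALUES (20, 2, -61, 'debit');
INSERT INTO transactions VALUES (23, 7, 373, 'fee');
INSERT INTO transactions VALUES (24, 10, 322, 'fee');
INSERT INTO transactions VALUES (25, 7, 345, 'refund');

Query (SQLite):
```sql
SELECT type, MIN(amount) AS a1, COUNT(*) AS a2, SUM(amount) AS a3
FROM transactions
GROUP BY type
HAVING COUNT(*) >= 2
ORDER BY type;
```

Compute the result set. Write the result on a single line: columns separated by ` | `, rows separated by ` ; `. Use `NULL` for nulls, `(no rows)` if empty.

Group transactions by type.
Per group compute: MIN(amount), COUNT(*), SUM(amount).
HAVING: drop groups with fewer than 2 rows.
  debit: ids {13, 20} → MIN(amount)=-108, COUNT(*)=2, SUM(amount)=-169
  fee: ids {1, 11, 23, 24} → MIN(amount)=-163, COUNT(*)=4, SUM(amount)=553
  refund: ids {8, 14, 15, 16, 25} → MIN(amount)=-52, COUNT(*)=5, SUM(amount)=549
  transfer: ids {9} → MIN(amount)=62, COUNT(*)=1, SUM(amount)=62

debit | -108 | 2 | -169 ; fee | -163 | 4 | 553 ; refund | -52 | 5 | 549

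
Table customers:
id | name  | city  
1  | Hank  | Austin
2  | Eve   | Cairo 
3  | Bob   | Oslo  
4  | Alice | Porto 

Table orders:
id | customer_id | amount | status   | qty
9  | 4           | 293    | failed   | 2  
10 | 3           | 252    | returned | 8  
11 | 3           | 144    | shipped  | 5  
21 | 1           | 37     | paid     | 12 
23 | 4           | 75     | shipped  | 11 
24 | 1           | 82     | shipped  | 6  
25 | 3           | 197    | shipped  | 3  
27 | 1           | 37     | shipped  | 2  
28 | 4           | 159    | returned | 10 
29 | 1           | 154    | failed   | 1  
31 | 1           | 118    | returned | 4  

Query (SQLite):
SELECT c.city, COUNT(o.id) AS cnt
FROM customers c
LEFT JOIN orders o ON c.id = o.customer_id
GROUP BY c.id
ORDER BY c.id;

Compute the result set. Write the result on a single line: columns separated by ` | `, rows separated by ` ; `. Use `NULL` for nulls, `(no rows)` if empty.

LEFT JOIN keeps every customers row; unmatched ones get NULL for orders columns.
Group by customers.id and compute COUNT(o.id). COUNT(col) of an all-NULL group is 0.
  1: ids {21, 24, 27, 29, 31} → COUNT(o.id)=5
  2: ids {—} → COUNT(o.id)=0
  3: ids {10, 11, 25} → COUNT(o.id)=3
  4: ids {9, 23, 28} → COUNT(o.id)=3

Austin | 5 ; Cairo | 0 ; Oslo | 3 ; Porto | 3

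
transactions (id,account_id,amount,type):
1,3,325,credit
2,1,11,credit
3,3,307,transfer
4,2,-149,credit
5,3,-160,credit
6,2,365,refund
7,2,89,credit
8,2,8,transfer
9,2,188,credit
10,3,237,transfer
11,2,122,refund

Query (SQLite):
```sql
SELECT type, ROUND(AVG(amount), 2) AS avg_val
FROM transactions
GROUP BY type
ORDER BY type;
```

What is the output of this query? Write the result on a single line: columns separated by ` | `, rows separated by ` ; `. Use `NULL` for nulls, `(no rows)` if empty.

credit | 50.67 ; refund | 243.5 ; transfer | 184

Partition transactions by type; compute ROUND(AVG(amount), 2) within each group.
  credit: ids {1, 2, 4, 5, 7, 9} → ROUND(AVG(amount), 2)=50.67
  refund: ids {6, 11} → ROUND(AVG(amount), 2)=243.5
  transfer: ids {3, 8, 10} → ROUND(AVG(amount), 2)=184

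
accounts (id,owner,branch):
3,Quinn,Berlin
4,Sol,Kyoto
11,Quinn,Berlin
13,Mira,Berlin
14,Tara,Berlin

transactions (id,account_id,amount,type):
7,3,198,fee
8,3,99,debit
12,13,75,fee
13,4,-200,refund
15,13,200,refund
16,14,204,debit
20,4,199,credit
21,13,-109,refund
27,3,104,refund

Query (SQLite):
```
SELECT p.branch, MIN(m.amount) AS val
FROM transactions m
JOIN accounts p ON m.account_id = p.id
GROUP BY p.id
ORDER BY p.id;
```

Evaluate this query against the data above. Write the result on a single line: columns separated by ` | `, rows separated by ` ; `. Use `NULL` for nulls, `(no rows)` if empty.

Berlin | 99 ; Kyoto | -200 ; Berlin | -109 ; Berlin | 204

Join each transactions row to its accounts via account_id.
Group joined rows by accounts.id; compute MIN(m.amount) per group.
  3: ids {7, 8, 27} → MIN(m.amount)=99
  4: ids {13, 20} → MIN(m.amount)=-200
  13: ids {12, 15, 21} → MIN(m.amount)=-109
  14: ids {16} → MIN(m.amount)=204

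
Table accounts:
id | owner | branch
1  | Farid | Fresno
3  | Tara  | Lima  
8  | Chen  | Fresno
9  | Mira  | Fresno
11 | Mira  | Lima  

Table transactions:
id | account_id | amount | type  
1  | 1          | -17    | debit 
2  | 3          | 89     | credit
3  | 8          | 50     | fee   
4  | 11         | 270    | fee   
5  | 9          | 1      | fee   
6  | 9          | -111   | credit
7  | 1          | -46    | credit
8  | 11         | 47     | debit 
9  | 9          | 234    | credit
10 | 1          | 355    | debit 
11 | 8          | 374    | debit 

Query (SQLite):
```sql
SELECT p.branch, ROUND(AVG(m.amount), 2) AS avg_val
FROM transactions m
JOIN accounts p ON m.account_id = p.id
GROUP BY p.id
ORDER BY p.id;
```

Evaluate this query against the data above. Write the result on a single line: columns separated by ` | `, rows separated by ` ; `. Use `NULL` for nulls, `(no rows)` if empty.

Fresno | 97.33 ; Lima | 89 ; Fresno | 212 ; Fresno | 41.33 ; Lima | 158.5

Join each transactions row to its accounts via account_id.
Group joined rows by accounts.id; compute ROUND(AVG(m.amount), 2) per group.
  1: ids {1, 7, 10} → ROUND(AVG(m.amount), 2)=97.33
  3: ids {2} → ROUND(AVG(m.amount), 2)=89
  8: ids {3, 11} → ROUND(AVG(m.amount), 2)=212
  9: ids {5, 6, 9} → ROUND(AVG(m.amount), 2)=41.33
  11: ids {4, 8} → ROUND(AVG(m.amount), 2)=158.5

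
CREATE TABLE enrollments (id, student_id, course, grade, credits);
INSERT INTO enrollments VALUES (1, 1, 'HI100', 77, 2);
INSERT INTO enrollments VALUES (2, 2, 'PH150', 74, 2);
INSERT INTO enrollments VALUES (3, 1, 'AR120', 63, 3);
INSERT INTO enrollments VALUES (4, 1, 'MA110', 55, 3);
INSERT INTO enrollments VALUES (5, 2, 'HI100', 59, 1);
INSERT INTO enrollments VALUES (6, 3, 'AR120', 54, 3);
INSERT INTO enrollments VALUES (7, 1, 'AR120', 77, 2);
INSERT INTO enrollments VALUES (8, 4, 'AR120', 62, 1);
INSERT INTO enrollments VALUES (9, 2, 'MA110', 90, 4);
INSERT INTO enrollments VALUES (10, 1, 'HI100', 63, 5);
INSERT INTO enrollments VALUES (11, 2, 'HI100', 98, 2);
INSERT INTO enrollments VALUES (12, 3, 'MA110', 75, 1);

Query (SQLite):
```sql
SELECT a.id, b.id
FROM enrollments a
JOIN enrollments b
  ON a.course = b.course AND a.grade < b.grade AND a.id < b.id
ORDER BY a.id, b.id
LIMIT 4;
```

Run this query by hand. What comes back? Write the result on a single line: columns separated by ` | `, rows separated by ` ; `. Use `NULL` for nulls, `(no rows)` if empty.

Pairs (a,b) with same course, a.grade < b.grade, a.id < b.id.
course groups: AR120:{3,6,7,8} HI100:{1,5,10,11} MA110:{4,9,12} PH150:{2}
Ordered by (a.id, b.id); first 4.

1 | 11 ; 3 | 7 ; 4 | 9 ; 4 | 12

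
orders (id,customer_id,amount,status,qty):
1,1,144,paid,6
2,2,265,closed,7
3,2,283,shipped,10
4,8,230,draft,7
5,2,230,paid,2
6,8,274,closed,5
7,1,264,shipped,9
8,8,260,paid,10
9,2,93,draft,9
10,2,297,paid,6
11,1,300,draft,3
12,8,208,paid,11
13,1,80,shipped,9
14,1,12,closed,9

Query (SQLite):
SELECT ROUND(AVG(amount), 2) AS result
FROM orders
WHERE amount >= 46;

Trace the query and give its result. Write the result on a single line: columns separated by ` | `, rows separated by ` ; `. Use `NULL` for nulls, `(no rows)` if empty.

225.23

Rows where amount >= 46 → amount values: [144, 265, 283, 230, 230, 274, 264, 260, 93, 297, 300, 208, 80].
AVG = 2928 / 13 (rounded to 2 dp).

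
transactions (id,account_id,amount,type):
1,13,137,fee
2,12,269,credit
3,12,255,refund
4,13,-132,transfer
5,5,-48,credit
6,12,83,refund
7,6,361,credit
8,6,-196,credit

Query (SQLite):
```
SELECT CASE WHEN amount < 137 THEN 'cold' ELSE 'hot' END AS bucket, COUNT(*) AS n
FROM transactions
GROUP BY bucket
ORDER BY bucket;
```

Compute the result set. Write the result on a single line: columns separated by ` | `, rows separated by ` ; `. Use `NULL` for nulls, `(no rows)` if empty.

cold | 4 ; hot | 4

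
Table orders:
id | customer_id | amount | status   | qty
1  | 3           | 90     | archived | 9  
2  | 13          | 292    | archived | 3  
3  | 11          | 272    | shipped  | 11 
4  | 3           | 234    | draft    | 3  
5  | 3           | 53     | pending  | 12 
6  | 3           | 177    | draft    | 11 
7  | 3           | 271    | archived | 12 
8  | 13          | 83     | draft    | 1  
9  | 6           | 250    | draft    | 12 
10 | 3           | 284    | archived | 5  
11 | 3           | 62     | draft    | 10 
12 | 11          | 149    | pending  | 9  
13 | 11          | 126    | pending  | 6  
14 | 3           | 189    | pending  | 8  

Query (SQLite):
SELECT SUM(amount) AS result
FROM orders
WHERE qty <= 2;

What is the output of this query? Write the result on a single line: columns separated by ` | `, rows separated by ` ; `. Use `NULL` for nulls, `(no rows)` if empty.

83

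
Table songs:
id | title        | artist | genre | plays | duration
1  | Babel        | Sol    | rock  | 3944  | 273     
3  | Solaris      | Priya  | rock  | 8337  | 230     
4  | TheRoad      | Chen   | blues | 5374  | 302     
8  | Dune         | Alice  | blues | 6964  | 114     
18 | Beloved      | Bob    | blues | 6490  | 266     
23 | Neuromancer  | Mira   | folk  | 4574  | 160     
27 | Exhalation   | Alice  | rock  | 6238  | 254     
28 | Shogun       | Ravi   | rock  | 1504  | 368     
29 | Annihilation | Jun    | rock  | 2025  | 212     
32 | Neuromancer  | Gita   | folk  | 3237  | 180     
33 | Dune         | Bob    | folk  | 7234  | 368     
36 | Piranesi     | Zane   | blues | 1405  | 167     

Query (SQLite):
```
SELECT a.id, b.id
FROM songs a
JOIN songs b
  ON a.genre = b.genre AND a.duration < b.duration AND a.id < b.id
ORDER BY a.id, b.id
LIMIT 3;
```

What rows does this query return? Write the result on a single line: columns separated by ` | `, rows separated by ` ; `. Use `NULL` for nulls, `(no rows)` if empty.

1 | 28 ; 3 | 27 ; 3 | 28

Pairs (a,b) with same genre, a.duration < b.duration, a.id < b.id.
genre groups: blues:{4,8,18,36} folk:{23,32,33} rock:{1,3,27,28,29}
Ordered by (a.id, b.id); first 3.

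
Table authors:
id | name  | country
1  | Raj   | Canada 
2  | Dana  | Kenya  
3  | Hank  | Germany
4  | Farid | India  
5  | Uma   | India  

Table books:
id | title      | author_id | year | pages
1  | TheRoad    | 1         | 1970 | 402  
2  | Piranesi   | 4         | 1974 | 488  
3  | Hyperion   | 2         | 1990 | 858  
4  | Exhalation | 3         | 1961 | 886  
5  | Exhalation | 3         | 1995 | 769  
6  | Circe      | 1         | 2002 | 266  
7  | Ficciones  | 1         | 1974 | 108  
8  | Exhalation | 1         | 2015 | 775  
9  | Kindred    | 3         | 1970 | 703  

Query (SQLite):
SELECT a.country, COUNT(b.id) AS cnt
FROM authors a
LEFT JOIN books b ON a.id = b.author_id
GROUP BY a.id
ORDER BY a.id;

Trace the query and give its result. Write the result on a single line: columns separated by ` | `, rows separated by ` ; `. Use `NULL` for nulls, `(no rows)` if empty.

Canada | 4 ; Kenya | 1 ; Germany | 3 ; India | 1 ; India | 0

LEFT JOIN keeps every authors row; unmatched ones get NULL for books columns.
Group by authors.id and compute COUNT(b.id). COUNT(col) of an all-NULL group is 0.
  1: ids {1, 6, 7, 8} → COUNT(b.id)=4
  2: ids {3} → COUNT(b.id)=1
  3: ids {4, 5, 9} → COUNT(b.id)=3
  4: ids {2} → COUNT(b.id)=1
  5: ids {—} → COUNT(b.id)=0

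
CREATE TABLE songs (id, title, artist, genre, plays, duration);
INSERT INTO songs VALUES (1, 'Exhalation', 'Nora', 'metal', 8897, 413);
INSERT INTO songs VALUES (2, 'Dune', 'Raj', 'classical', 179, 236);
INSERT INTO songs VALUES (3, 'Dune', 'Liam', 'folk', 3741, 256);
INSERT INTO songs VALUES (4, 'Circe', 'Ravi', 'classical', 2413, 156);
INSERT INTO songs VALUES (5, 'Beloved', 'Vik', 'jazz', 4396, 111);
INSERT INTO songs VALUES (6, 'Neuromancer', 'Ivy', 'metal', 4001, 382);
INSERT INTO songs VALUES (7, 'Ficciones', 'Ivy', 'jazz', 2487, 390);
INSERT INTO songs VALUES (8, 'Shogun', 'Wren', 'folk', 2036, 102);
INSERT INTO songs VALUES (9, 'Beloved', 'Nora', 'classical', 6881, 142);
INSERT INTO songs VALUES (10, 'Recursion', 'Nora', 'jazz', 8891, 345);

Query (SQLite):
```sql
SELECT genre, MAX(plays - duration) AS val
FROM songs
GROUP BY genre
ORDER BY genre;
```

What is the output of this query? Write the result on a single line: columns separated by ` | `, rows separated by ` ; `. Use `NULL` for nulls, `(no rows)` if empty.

classical | 6739 ; folk | 3485 ; jazz | 8546 ; metal | 8484

For each row compute plays - duration.
Group by genre; take MAX of the expression per group.
  classical: ids {2, 4, 9} → MAX(plays - duration)=6739
  folk: ids {3, 8} → MAX(plays - duration)=3485
  jazz: ids {5, 7, 10} → MAX(plays - duration)=8546
  metal: ids {1, 6} → MAX(plays - duration)=8484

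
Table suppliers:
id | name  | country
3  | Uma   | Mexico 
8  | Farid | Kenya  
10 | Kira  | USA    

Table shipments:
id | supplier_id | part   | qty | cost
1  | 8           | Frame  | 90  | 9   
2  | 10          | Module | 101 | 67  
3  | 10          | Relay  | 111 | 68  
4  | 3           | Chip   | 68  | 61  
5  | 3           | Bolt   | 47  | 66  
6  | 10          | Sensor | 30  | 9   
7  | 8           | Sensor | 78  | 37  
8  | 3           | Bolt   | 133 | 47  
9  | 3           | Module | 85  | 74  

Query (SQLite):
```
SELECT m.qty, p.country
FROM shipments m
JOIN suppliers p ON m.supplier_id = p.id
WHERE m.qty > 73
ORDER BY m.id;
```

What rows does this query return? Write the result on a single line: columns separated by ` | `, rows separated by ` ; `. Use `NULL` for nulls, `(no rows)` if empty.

90 | Kenya ; 101 | USA ; 111 | USA ; 78 | Kenya ; 133 | Mexico ; 85 | Mexico

Each shipments row matches the suppliers row where supplier_id = suppliers.id.
Then keep rows with m.qty > 73.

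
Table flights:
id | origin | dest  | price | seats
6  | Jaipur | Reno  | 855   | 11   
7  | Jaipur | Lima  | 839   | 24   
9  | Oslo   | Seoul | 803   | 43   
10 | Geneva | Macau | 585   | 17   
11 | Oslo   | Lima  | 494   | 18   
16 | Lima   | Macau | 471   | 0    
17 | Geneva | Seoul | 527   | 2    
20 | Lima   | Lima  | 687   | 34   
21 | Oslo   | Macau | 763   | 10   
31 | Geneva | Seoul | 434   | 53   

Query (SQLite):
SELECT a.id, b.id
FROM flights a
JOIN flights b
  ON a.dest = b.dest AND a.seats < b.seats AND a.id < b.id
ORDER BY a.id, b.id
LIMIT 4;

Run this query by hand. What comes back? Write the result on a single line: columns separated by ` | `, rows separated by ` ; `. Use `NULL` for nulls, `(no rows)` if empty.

Pairs (a,b) with same dest, a.seats < b.seats, a.id < b.id.
dest groups: Lima:{7,11,20} Macau:{10,16,21} Reno:{6} Seoul:{9,17,31}
Ordered by (a.id, b.id); first 4.

7 | 20 ; 9 | 31 ; 11 | 20 ; 16 | 21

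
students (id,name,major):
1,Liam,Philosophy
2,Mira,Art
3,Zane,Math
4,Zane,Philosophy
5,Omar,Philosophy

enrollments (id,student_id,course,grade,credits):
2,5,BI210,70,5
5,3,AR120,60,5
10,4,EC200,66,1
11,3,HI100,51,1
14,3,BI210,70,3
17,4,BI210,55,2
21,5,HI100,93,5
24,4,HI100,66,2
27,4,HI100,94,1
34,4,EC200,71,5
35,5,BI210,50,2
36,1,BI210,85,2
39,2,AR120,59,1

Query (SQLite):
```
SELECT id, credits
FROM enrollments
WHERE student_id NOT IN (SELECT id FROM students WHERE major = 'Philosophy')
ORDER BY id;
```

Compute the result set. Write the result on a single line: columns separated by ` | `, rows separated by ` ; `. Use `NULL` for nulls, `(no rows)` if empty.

5 | 5 ; 11 | 1 ; 14 | 3 ; 39 | 1

Inner query: students.id where major = 'Philosophy'.
Outer: keep enrollments rows whose student_id is not in that set.
Inner query → {1, 4, 5}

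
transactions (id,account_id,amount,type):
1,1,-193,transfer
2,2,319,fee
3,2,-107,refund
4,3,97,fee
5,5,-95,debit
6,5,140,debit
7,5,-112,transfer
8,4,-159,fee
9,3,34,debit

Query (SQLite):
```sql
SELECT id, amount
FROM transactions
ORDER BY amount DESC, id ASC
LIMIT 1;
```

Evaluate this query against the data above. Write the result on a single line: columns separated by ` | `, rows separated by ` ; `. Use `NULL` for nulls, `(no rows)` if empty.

Sort by amount desc, tiebreak id asc: (319, id=2), (140, id=6), (97, id=4), (34, id=9) …. Take first 1.

2 | 319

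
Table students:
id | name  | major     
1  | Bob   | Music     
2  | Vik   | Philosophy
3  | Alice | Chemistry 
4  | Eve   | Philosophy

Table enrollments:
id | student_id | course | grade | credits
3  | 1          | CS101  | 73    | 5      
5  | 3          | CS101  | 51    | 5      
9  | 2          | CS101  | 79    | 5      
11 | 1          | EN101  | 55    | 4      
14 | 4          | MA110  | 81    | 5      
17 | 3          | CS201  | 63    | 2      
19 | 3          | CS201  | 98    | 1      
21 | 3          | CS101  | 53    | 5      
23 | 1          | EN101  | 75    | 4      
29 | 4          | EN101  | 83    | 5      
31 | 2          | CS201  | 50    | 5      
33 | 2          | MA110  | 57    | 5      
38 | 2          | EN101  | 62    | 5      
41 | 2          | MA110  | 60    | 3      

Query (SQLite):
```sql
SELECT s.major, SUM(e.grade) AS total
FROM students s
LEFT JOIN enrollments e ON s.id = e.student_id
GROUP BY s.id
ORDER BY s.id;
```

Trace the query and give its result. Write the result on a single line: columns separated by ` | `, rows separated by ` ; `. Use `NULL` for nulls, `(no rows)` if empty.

Music | 203 ; Philosophy | 308 ; Chemistry | 265 ; Philosophy | 164

LEFT JOIN keeps every students row; unmatched ones get NULL for enrollments columns.
Group by students.id and compute SUM(e.grade). SUM over an all-NULL group is NULL.
  1: ids {3, 11, 23} → SUM(e.grade)=203
  2: ids {9, 31, 33, 38, 41} → SUM(e.grade)=308
  3: ids {5, 17, 19, 21} → SUM(e.grade)=265
  4: ids {14, 29} → SUM(e.grade)=164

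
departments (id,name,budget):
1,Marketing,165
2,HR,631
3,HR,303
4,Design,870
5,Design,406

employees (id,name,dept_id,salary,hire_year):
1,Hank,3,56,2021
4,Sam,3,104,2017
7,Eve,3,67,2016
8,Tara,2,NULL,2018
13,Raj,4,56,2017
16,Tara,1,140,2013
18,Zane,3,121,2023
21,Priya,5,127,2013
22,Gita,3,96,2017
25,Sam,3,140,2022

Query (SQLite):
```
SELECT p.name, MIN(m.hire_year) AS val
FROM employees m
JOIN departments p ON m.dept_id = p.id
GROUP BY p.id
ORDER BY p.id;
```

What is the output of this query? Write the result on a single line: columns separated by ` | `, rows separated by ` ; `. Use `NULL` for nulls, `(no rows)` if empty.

Marketing | 2013 ; HR | 2018 ; HR | 2016 ; Design | 2017 ; Design | 2013

Join each employees row to its departments via dept_id.
Group joined rows by departments.id; compute MIN(m.hire_year) per group.
  1: ids {16} → MIN(m.hire_year)=2013
  2: ids {8} → MIN(m.hire_year)=2018
  3: ids {1, 4, 7, 18, 22, 25} → MIN(m.hire_year)=2016
  4: ids {13} → MIN(m.hire_year)=2017
  5: ids {21} → MIN(m.hire_year)=2013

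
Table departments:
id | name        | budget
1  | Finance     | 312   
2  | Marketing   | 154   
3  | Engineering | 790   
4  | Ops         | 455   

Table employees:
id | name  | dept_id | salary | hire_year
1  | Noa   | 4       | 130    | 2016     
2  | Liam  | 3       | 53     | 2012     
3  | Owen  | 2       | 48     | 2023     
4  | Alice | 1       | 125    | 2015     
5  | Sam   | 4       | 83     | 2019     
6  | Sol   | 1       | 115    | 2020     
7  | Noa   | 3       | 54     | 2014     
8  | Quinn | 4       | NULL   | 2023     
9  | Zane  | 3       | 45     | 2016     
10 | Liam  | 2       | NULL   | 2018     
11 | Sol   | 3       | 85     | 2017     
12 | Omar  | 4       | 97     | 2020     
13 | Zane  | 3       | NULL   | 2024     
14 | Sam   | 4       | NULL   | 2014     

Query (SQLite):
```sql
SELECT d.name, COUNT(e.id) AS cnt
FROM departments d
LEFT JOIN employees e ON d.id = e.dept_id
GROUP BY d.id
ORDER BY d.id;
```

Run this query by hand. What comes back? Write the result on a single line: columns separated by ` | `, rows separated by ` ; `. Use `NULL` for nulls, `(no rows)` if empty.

Finance | 2 ; Marketing | 2 ; Engineering | 5 ; Ops | 5

LEFT JOIN keeps every departments row; unmatched ones get NULL for employees columns.
Group by departments.id and compute COUNT(e.id). COUNT(col) of an all-NULL group is 0.
  1: ids {4, 6} → COUNT(e.id)=2
  2: ids {3, 10} → COUNT(e.id)=2
  3: ids {2, 7, 9, 11, 13} → COUNT(e.id)=5
  4: ids {1, 5, 8, 12, 14} → COUNT(e.id)=5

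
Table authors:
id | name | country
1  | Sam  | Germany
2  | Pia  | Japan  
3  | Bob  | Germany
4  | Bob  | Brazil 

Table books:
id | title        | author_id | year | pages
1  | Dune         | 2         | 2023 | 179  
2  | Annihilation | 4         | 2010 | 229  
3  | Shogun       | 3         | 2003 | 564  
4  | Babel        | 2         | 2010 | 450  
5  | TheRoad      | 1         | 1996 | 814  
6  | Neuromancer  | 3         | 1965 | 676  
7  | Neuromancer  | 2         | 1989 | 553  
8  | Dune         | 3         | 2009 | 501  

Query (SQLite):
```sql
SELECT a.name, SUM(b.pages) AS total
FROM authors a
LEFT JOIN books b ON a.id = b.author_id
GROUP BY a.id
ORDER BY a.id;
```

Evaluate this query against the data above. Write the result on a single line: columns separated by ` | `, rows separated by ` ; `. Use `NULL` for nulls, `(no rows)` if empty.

Sam | 814 ; Pia | 1182 ; Bob | 1741 ; Bob | 229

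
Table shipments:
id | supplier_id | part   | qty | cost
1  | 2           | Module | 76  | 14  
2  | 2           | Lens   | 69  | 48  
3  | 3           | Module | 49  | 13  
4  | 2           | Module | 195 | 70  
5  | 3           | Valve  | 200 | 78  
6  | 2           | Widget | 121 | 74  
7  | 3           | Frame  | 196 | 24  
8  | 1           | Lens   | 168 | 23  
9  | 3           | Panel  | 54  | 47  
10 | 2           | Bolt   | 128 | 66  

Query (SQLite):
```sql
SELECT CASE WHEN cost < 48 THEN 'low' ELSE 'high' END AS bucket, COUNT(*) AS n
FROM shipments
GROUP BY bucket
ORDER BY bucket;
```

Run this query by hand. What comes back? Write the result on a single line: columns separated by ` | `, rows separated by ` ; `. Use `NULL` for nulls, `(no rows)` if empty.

high | 5 ; low | 5

Bucket rows by cost < 48 → 'low' else 'high'; count each bucket.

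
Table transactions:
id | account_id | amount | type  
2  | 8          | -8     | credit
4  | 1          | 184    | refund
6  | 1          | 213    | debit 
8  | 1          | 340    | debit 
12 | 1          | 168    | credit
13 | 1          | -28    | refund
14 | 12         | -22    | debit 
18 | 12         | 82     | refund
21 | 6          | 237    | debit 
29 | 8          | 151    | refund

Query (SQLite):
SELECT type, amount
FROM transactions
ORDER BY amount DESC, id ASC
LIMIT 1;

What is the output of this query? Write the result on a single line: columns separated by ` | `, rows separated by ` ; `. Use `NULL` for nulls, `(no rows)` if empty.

Sort by amount desc, tiebreak id asc: (340, id=8), (237, id=21), (213, id=6), (184, id=4) …. Take first 1.

debit | 340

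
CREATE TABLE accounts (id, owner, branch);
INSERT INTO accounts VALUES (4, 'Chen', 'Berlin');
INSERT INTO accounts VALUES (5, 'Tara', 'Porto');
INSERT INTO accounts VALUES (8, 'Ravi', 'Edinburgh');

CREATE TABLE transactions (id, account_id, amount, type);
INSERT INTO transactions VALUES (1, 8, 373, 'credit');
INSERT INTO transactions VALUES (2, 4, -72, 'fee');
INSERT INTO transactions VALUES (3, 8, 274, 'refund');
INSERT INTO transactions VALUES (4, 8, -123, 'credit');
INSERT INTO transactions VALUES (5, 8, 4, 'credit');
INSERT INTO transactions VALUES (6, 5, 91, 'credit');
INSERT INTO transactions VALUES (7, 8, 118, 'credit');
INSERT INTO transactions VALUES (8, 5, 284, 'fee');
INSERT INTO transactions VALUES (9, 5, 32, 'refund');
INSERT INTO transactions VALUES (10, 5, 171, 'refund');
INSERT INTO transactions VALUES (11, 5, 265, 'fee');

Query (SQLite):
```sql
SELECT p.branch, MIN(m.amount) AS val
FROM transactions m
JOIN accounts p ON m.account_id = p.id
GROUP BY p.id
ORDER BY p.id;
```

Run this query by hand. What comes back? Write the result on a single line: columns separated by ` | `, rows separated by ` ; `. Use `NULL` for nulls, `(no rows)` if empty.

Join each transactions row to its accounts via account_id.
Group joined rows by accounts.id; compute MIN(m.amount) per group.
  4: ids {2} → MIN(m.amount)=-72
  5: ids {6, 8, 9, 10, 11} → MIN(m.amount)=32
  8: ids {1, 3, 4, 5, 7} → MIN(m.amount)=-123

Berlin | -72 ; Porto | 32 ; Edinburgh | -123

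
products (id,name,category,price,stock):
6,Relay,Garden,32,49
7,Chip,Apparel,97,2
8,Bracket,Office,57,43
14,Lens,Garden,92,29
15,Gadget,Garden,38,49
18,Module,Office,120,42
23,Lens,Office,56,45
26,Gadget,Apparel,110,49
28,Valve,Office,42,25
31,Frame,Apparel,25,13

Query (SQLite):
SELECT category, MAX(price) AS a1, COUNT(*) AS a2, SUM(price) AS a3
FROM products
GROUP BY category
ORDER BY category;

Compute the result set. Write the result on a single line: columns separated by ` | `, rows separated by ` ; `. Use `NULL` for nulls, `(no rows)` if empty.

Group products by category.
Per group compute: MAX(price), COUNT(*), SUM(price).
  Apparel: ids {7, 26, 31} → MAX(price)=110, COUNT(*)=3, SUM(price)=232
  Garden: ids {6, 14, 15} → MAX(price)=92, COUNT(*)=3, SUM(price)=162
  Office: ids {8, 18, 23, 28} → MAX(price)=120, COUNT(*)=4, SUM(price)=275

Apparel | 110 | 3 | 232 ; Garden | 92 | 3 | 162 ; Office | 120 | 4 | 275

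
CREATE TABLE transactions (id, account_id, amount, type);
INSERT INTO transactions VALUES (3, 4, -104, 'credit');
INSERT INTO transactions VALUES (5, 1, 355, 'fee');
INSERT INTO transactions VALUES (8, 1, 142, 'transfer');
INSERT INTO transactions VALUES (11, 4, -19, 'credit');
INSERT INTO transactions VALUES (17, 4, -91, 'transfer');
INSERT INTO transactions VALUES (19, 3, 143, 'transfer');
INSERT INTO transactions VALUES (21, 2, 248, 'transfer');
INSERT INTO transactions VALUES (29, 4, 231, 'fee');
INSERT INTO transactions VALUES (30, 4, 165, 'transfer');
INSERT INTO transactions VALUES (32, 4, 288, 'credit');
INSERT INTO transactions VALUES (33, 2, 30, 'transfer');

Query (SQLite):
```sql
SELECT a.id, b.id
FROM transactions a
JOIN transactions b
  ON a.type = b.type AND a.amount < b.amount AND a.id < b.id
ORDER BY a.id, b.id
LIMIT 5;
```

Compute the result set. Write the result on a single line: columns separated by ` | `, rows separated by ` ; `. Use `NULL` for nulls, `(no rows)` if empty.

3 | 11 ; 3 | 32 ; 8 | 19 ; 8 | 21 ; 8 | 30

Pairs (a,b) with same type, a.amount < b.amount, a.id < b.id.
type groups: credit:{3,11,32} fee:{5,29} transfer:{8,17,19,21,30,33}
Ordered by (a.id, b.id); first 5.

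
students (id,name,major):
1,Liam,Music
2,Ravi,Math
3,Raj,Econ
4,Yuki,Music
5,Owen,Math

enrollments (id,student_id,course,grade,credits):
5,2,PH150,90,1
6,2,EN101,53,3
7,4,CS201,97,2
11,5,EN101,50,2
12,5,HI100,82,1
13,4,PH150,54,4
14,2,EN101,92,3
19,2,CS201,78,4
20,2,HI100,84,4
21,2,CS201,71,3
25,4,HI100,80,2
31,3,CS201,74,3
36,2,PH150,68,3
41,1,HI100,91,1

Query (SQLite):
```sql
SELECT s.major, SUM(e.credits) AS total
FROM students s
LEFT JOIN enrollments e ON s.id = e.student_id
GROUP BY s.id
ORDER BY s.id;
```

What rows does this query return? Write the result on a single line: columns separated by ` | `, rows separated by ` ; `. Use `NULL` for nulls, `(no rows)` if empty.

LEFT JOIN keeps every students row; unmatched ones get NULL for enrollments columns.
Group by students.id and compute SUM(e.credits). SUM over an all-NULL group is NULL.
  1: ids {41} → SUM(e.credits)=1
  2: ids {5, 6, 14, 19, 20, 21, 36} → SUM(e.credits)=21
  3: ids {31} → SUM(e.credits)=3
  4: ids {7, 13, 25} → SUM(e.credits)=8
  5: ids {11, 12} → SUM(e.credits)=3

Music | 1 ; Math | 21 ; Econ | 3 ; Music | 8 ; Math | 3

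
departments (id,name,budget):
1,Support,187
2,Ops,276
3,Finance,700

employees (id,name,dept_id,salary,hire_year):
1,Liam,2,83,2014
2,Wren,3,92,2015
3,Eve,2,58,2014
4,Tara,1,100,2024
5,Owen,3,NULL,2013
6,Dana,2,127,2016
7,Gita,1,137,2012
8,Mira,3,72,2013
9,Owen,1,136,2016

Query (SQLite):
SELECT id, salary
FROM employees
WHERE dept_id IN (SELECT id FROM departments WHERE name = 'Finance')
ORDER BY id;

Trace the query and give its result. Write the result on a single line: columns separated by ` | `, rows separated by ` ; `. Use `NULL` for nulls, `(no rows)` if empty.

2 | 92 ; 5 | NULL ; 8 | 72

Inner query: departments.id where name = 'Finance'.
Outer: keep employees rows whose dept_id is in that set.
Inner query → {3}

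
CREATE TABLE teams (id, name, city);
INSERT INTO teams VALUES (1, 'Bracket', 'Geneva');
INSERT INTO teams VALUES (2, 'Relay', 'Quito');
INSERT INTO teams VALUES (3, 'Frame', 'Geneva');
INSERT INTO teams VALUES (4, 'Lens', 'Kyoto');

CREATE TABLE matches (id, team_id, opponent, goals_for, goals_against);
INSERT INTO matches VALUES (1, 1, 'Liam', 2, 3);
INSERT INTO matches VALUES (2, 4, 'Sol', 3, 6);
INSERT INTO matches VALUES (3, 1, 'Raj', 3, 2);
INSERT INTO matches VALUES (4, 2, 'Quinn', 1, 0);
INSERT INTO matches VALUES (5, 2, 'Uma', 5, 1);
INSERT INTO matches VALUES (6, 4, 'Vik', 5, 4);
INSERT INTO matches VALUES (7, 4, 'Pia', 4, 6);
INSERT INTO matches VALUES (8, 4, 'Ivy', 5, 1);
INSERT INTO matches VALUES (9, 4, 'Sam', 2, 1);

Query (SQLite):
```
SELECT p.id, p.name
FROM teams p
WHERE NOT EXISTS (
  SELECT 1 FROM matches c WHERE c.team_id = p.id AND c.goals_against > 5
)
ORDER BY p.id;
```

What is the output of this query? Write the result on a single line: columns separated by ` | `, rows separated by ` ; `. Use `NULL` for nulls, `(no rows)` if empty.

1 | Bracket ; 2 | Relay ; 3 | Frame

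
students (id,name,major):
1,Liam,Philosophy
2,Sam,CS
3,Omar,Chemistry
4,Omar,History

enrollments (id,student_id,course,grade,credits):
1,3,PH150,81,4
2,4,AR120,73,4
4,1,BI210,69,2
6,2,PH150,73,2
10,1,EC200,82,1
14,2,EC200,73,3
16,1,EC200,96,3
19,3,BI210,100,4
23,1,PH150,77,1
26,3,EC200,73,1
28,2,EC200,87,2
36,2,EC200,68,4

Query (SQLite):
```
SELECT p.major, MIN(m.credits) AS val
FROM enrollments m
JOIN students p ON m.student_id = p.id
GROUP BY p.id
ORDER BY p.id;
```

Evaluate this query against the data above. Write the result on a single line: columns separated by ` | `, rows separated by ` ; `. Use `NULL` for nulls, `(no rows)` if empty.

Join each enrollments row to its students via student_id.
Group joined rows by students.id; compute MIN(m.credits) per group.
  1: ids {4, 10, 16, 23} → MIN(m.credits)=1
  2: ids {6, 14, 28, 36} → MIN(m.credits)=2
  3: ids {1, 19, 26} → MIN(m.credits)=1
  4: ids {2} → MIN(m.credits)=4

Philosophy | 1 ; CS | 2 ; Chemistry | 1 ; History | 4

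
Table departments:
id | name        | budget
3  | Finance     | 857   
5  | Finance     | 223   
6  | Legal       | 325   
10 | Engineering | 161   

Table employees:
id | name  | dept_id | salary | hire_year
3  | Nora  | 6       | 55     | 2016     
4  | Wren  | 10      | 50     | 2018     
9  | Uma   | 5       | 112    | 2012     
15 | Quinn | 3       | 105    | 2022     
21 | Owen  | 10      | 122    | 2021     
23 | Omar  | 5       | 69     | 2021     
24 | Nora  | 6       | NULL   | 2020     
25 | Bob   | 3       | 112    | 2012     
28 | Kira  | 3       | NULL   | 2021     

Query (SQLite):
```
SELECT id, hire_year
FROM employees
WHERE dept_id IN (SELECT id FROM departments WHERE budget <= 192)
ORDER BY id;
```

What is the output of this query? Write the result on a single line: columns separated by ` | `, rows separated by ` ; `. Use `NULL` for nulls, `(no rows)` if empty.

4 | 2018 ; 21 | 2021

Inner query: departments.id where budget <= 192.
Outer: keep employees rows whose dept_id is in that set.
Inner query → {10}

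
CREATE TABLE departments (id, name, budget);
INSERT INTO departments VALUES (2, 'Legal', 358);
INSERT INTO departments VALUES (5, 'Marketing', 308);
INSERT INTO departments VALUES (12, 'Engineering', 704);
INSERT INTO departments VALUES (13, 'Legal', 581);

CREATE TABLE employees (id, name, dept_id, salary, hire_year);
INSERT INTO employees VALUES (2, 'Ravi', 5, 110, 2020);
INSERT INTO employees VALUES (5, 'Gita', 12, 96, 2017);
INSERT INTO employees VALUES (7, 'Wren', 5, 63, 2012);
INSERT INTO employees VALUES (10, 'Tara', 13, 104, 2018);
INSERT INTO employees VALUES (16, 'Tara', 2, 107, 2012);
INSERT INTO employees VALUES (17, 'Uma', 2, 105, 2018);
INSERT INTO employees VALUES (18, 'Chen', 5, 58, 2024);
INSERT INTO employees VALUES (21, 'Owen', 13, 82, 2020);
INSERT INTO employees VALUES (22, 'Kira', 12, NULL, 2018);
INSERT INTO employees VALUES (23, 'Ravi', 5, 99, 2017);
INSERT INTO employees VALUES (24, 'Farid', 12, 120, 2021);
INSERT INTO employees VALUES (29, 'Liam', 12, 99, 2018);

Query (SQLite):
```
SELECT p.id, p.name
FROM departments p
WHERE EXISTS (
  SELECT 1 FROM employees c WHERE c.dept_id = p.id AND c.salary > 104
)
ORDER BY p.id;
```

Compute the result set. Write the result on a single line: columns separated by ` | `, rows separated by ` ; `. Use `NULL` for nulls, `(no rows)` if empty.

2 | Legal ; 5 | Marketing ; 12 | Engineering

For each departments row, check whether any employees with matching dept_id has salary > 104.
Keep rows where that is true.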